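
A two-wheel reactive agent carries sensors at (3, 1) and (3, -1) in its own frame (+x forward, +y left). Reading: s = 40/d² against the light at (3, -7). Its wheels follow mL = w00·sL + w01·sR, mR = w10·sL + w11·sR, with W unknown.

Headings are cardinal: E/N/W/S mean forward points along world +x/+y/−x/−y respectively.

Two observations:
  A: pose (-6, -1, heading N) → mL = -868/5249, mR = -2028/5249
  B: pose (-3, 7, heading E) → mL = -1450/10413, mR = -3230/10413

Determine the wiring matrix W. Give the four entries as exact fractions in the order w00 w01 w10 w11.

1/2 -1 -1/2 -1

obs A: pose=(-6,-1,N) → sL=40/181, sR=8/29, mL=-868/5249, mR=-2028/5249
obs B: pose=(-3,7,E) → sL=20/117, sR=20/89, mL=-1450/10413, mR=-3230/10413
sensor matrix S = [[40/181, 8/29], [20/117, 20/89]]; det S = 136960/54657837
solve [mL_A; mL_B] = S·[w00; w01] and [mR_A; mR_B] = S·[w10; w11]:
  w00 = 1/2, w01 = -1, w10 = -1/2, w11 = -1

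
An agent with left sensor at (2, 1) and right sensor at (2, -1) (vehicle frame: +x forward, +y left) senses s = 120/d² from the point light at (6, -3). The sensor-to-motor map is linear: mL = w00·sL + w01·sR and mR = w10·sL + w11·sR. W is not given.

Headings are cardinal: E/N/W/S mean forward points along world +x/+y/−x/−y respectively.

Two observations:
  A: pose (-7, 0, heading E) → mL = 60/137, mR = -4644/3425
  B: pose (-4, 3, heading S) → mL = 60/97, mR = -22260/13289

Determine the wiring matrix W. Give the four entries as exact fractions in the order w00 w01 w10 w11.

obs A: pose=(-7,0,E) → sL=120/137, sR=24/25, mL=60/137, mR=-4644/3425
obs B: pose=(-4,3,S) → sL=120/97, sR=120/137, mL=60/97, mR=-22260/13289
sensor matrix S = [[120/137, 24/25], [120/97, 120/137]]; det S = -3826944/9102965
solve [mL_A; mL_B] = S·[w00; w01] and [mR_A; mR_B] = S·[w10; w11]:
  w00 = 1/2, w01 = 0, w10 = -1, w11 = -1/2

1/2 0 -1 -1/2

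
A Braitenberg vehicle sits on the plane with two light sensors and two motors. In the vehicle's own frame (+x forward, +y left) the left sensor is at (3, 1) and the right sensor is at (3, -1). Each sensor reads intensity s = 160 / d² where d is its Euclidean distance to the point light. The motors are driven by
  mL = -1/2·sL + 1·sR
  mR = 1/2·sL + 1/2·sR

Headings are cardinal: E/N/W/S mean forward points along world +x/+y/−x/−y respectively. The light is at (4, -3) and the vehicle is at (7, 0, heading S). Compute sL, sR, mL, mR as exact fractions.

10 40 35 25

left sensor world pos  = (8, -3); dL² = 16
right sensor world pos = (6, -3); dR² = 4
sL = 160/16 = 10
sR = 160/4 = 40
mL = -1/2·sL + 1·sR = 35
mR = 1/2·sL + 1/2·sR = 25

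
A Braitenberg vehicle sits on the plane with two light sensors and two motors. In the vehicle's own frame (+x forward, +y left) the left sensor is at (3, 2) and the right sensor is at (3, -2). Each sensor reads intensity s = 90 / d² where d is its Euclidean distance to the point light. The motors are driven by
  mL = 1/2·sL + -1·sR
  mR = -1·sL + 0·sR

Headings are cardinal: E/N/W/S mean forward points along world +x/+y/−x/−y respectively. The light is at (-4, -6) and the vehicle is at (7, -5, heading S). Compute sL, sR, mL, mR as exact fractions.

left sensor world pos  = (9, -8); dL² = 173
right sensor world pos = (5, -8); dR² = 85
sL = 90/173 = 90/173
sR = 90/85 = 18/17
mL = 1/2·sL + -1·sR = -2349/2941
mR = -1·sL + 0·sR = -90/173

90/173 18/17 -2349/2941 -90/173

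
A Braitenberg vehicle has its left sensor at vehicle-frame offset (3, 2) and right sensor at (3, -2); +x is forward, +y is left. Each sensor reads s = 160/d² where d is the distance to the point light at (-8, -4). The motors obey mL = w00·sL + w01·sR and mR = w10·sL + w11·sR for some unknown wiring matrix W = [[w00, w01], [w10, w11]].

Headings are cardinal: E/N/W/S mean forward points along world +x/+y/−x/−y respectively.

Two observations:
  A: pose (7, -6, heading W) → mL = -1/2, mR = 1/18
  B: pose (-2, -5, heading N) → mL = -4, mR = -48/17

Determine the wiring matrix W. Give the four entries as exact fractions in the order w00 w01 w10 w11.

-1/2 0 -1/2 1/2

obs A: pose=(7,-6,W) → sL=1, sR=10/9, mL=-1/2, mR=1/18
obs B: pose=(-2,-5,N) → sL=8, sR=40/17, mL=-4, mR=-48/17
sensor matrix S = [[1, 10/9], [8, 40/17]]; det S = -1000/153
solve [mL_A; mL_B] = S·[w00; w01] and [mR_A; mR_B] = S·[w10; w11]:
  w00 = -1/2, w01 = 0, w10 = -1/2, w11 = 1/2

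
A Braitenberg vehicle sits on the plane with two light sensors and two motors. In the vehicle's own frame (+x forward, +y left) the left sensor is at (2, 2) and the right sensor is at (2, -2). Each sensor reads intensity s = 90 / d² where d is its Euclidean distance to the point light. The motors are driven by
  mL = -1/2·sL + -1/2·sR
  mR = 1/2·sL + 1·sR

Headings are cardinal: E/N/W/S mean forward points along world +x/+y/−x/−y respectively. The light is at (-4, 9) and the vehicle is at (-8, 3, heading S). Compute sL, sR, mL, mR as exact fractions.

45/34 9/10 -189/170 531/340

left sensor world pos  = (-6, 1); dL² = 68
right sensor world pos = (-10, 1); dR² = 100
sL = 90/68 = 45/34
sR = 90/100 = 9/10
mL = -1/2·sL + -1/2·sR = -189/170
mR = 1/2·sL + 1·sR = 531/340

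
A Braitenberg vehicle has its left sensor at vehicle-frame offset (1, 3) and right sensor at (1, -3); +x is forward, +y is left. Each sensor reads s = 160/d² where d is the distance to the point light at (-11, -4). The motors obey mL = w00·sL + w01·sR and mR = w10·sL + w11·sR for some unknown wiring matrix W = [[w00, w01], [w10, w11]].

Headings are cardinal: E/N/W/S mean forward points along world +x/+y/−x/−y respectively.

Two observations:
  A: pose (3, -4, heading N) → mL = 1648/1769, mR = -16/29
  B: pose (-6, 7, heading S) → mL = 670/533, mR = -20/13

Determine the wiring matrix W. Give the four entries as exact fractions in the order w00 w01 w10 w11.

1/2 1/2 0 -1

obs A: pose=(3,-4,N) → sL=80/61, sR=16/29, mL=1648/1769, mR=-16/29
obs B: pose=(-6,7,S) → sL=40/41, sR=20/13, mL=670/533, mR=-20/13
sensor matrix S = [[80/61, 16/29], [40/41, 20/13]]; det S = 1394880/942877
solve [mL_A; mL_B] = S·[w00; w01] and [mR_A; mR_B] = S·[w10; w11]:
  w00 = 1/2, w01 = 1/2, w10 = 0, w11 = -1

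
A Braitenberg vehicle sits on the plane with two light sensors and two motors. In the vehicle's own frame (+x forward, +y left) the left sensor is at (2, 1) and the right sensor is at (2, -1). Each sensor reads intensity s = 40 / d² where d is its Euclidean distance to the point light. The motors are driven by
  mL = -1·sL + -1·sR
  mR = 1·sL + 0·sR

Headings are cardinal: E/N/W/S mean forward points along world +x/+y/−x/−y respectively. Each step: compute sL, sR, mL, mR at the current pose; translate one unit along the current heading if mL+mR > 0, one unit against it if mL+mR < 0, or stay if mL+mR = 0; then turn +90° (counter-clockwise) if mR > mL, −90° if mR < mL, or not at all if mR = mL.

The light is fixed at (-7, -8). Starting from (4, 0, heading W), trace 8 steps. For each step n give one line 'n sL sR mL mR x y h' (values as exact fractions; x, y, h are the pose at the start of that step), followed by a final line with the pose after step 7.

n=0: pose=(4,0,W); sL=4/13, sR=20/81; mL=-584/1053, mR=4/13; mL+mR=-20/81 → advance -1; mR−mL=908/1053 → turn +1·90°
n=1: pose=(5,0,S); sL=8/41, sR=40/157; mL=-2896/6437, mR=8/41; mL+mR=-40/157 → advance -1; mR−mL=4152/6437 → turn +1·90°
n=2: pose=(5,1,E); sL=5/37, sR=2/13; mL=-139/481, mR=5/37; mL+mR=-2/13 → advance -1; mR−mL=204/481 → turn +1·90°
n=3: pose=(4,1,N); sL=40/221, sR=8/53; mL=-3888/11713, mR=40/221; mL+mR=-8/53 → advance -1; mR−mL=6008/11713 → turn +1·90°
n=4: pose=(4,0,W); sL=4/13, sR=20/81; mL=-584/1053, mR=4/13; mL+mR=-20/81 → advance -1; mR−mL=908/1053 → turn +1·90°
n=5: pose=(5,0,S); sL=8/41, sR=40/157; mL=-2896/6437, mR=8/41; mL+mR=-40/157 → advance -1; mR−mL=4152/6437 → turn +1·90°
n=6: pose=(5,1,E); sL=5/37, sR=2/13; mL=-139/481, mR=5/37; mL+mR=-2/13 → advance -1; mR−mL=204/481 → turn +1·90°
n=7: pose=(4,1,N); sL=40/221, sR=8/53; mL=-3888/11713, mR=40/221; mL+mR=-8/53 → advance -1; mR−mL=6008/11713 → turn +1·90°

0 4/13 20/81 -584/1053 4/13 4 0 W
1 8/41 40/157 -2896/6437 8/41 5 0 S
2 5/37 2/13 -139/481 5/37 5 1 E
3 40/221 8/53 -3888/11713 40/221 4 1 N
4 4/13 20/81 -584/1053 4/13 4 0 W
5 8/41 40/157 -2896/6437 8/41 5 0 S
6 5/37 2/13 -139/481 5/37 5 1 E
7 40/221 8/53 -3888/11713 40/221 4 1 N
final 4 0 W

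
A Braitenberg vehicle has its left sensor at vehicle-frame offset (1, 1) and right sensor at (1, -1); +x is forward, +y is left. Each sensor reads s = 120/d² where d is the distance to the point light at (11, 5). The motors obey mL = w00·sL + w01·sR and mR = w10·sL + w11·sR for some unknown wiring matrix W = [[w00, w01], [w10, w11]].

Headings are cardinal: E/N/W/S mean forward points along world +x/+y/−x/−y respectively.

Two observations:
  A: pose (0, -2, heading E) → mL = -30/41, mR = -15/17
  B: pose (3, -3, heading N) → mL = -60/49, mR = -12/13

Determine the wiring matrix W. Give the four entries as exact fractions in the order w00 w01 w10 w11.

obs A: pose=(0,-2,E) → sL=15/17, sR=30/41, mL=-30/41, mR=-15/17
obs B: pose=(3,-3,N) → sL=12/13, sR=60/49, mL=-60/49, mR=-12/13
sensor matrix S = [[15/17, 30/41], [12/13, 60/49]]; det S = 179820/443989
solve [mL_A; mL_B] = S·[w00; w01] and [mR_A; mR_B] = S·[w10; w11]:
  w00 = 0, w01 = -1, w10 = -1, w11 = 0

0 -1 -1 0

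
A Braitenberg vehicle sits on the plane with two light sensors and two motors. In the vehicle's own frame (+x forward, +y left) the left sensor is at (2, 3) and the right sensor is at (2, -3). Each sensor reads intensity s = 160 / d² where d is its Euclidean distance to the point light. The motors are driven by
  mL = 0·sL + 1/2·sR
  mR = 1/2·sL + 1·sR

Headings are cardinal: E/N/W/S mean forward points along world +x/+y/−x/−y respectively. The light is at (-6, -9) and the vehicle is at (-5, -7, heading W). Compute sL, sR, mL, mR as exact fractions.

80 80/13 40/13 600/13

left sensor world pos  = (-7, -10); dL² = 2
right sensor world pos = (-7, -4); dR² = 26
sL = 160/2 = 80
sR = 160/26 = 80/13
mL = 0·sL + 1/2·sR = 40/13
mR = 1/2·sL + 1·sR = 600/13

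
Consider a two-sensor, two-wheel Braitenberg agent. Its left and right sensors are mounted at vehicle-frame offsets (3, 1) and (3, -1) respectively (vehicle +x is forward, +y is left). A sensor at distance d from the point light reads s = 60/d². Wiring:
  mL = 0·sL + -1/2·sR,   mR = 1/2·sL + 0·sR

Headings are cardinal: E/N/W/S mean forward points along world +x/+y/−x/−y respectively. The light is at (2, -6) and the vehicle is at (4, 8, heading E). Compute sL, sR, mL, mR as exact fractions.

6/25 30/97 -15/97 3/25

left sensor world pos  = (7, 9); dL² = 250
right sensor world pos = (7, 7); dR² = 194
sL = 60/250 = 6/25
sR = 60/194 = 30/97
mL = 0·sL + -1/2·sR = -15/97
mR = 1/2·sL + 0·sR = 3/25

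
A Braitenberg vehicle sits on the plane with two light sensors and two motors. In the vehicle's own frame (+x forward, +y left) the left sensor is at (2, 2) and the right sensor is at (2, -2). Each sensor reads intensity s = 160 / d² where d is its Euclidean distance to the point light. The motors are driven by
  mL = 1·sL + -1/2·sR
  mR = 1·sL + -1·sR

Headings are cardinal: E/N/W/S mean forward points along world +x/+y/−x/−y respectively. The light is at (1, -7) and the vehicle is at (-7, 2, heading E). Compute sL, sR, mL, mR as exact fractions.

160/157 32/17 208/2669 -2304/2669

left sensor world pos  = (-5, 4); dL² = 157
right sensor world pos = (-5, 0); dR² = 85
sL = 160/157 = 160/157
sR = 160/85 = 32/17
mL = 1·sL + -1/2·sR = 208/2669
mR = 1·sL + -1·sR = -2304/2669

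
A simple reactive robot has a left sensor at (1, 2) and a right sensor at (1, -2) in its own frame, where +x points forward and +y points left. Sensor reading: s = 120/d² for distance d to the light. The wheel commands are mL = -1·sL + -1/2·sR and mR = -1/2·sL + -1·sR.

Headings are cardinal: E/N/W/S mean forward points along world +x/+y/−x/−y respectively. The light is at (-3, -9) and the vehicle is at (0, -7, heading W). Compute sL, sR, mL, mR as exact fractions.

30 6 -33 -21

left sensor world pos  = (-1, -9); dL² = 4
right sensor world pos = (-1, -5); dR² = 20
sL = 120/4 = 30
sR = 120/20 = 6
mL = -1·sL + -1/2·sR = -33
mR = -1/2·sL + -1·sR = -21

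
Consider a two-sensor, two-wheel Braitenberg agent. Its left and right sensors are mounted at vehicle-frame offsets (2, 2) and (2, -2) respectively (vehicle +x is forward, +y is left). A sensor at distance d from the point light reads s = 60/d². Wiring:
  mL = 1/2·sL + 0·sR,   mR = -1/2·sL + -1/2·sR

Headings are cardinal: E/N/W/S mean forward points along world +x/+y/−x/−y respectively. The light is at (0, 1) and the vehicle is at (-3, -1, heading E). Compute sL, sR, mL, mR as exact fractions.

60 60/17 30 -540/17

left sensor world pos  = (-1, 1); dL² = 1
right sensor world pos = (-1, -3); dR² = 17
sL = 60/1 = 60
sR = 60/17 = 60/17
mL = 1/2·sL + 0·sR = 30
mR = -1/2·sL + -1/2·sR = -540/17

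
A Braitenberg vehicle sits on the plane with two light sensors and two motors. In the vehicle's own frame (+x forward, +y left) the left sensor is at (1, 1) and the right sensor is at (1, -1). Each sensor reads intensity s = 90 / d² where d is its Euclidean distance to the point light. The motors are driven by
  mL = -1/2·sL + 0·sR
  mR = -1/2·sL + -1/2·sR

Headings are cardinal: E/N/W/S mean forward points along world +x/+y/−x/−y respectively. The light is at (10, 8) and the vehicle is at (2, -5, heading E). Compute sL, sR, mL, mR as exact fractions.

left sensor world pos  = (3, -4); dL² = 193
right sensor world pos = (3, -6); dR² = 245
sL = 90/193 = 90/193
sR = 90/245 = 18/49
mL = -1/2·sL + 0·sR = -45/193
mR = -1/2·sL + -1/2·sR = -3942/9457

90/193 18/49 -45/193 -3942/9457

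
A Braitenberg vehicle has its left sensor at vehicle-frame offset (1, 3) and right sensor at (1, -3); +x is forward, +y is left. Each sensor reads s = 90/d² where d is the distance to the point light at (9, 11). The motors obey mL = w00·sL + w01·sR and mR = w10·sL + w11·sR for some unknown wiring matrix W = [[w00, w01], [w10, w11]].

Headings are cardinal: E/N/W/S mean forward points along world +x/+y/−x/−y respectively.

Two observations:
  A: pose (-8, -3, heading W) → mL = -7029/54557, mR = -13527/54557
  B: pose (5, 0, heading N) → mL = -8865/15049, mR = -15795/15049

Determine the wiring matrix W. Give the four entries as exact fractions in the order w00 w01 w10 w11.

1/2 -1 -1 -1/2

obs A: pose=(-8,-3,W) → sL=90/613, sR=18/89, mL=-7029/54557, mR=-13527/54557
obs B: pose=(5,0,N) → sL=90/149, sR=90/101, mL=-8865/15049, mR=-15795/15049
sensor matrix S = [[90/613, 18/89], [90/149, 90/101]]; det S = 7115040/821028293
solve [mL_A; mL_B] = S·[w00; w01] and [mR_A; mR_B] = S·[w10; w11]:
  w00 = 1/2, w01 = -1, w10 = -1, w11 = -1/2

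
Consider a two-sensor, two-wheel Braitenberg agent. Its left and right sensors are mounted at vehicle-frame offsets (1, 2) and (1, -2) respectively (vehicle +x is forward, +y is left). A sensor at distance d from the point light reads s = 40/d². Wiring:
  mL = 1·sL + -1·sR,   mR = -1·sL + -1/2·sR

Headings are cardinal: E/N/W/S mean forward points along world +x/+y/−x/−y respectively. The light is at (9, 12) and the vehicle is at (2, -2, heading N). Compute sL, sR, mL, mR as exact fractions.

left sensor world pos  = (0, -1); dL² = 250
right sensor world pos = (4, -1); dR² = 194
sL = 40/250 = 4/25
sR = 40/194 = 20/97
mL = 1·sL + -1·sR = -112/2425
mR = -1·sL + -1/2·sR = -638/2425

4/25 20/97 -112/2425 -638/2425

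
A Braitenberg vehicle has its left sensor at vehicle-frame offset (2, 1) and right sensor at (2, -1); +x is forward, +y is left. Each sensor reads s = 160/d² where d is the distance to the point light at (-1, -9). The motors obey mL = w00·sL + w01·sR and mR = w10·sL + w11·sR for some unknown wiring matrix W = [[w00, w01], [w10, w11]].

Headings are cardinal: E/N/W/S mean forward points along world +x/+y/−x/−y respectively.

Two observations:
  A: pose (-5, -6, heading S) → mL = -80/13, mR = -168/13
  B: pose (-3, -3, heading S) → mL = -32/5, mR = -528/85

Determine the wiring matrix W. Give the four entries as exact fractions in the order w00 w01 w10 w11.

0 -1 -1 1/2

obs A: pose=(-5,-6,S) → sL=16, sR=80/13, mL=-80/13, mR=-168/13
obs B: pose=(-3,-3,S) → sL=160/17, sR=32/5, mL=-32/5, mR=-528/85
sensor matrix S = [[16, 80/13], [160/17, 32/5]]; det S = 49152/1105
solve [mL_A; mL_B] = S·[w00; w01] and [mR_A; mR_B] = S·[w10; w11]:
  w00 = 0, w01 = -1, w10 = -1, w11 = 1/2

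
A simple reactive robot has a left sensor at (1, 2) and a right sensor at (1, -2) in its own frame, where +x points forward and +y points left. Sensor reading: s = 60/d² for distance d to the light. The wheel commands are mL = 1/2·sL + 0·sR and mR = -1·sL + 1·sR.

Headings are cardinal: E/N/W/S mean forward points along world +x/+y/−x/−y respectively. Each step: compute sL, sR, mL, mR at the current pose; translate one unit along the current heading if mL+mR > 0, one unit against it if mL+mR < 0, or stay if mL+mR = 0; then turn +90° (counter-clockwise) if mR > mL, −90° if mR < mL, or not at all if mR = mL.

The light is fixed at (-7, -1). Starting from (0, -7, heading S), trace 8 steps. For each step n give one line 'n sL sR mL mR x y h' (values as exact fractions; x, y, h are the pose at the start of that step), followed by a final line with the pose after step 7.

n=0: pose=(0,-7,S); sL=6/13, sR=30/37; mL=3/13, mR=168/481; mL+mR=279/481 → advance +1; mR−mL=57/481 → turn +1·90°
n=1: pose=(0,-8,E); sL=60/89, sR=12/29; mL=30/89, mR=-672/2581; mL+mR=198/2581 → advance +1; mR−mL=-1542/2581 → turn -1·90°
n=2: pose=(1,-8,S); sL=15/41, sR=3/5; mL=15/82, mR=48/205; mL+mR=171/410 → advance +1; mR−mL=21/410 → turn +1·90°
n=3: pose=(1,-9,E); sL=20/39, sR=60/181; mL=10/39, mR=-1280/7059; mL+mR=530/7059 → advance +1; mR−mL=-1030/2353 → turn -1·90°
n=4: pose=(2,-9,S); sL=30/101, sR=6/13; mL=15/101, mR=216/1313; mL+mR=411/1313 → advance +1; mR−mL=21/1313 → turn +1·90°
n=5: pose=(2,-10,E); sL=60/149, sR=60/221; mL=30/149, mR=-4320/32929; mL+mR=2310/32929 → advance +1; mR−mL=-10950/32929 → turn -1·90°
n=6: pose=(3,-10,S); sL=15/61, sR=15/41; mL=15/122, mR=300/2501; mL+mR=1215/5002 → advance +1; mR−mL=-15/5002 → turn -1·90°
n=7: pose=(3,-11,W); sL=4/15, sR=12/29; mL=2/15, mR=64/435; mL+mR=122/435 → advance +1; mR−mL=2/145 → turn +1·90°

0 6/13 30/37 3/13 168/481 0 -7 S
1 60/89 12/29 30/89 -672/2581 0 -8 E
2 15/41 3/5 15/82 48/205 1 -8 S
3 20/39 60/181 10/39 -1280/7059 1 -9 E
4 30/101 6/13 15/101 216/1313 2 -9 S
5 60/149 60/221 30/149 -4320/32929 2 -10 E
6 15/61 15/41 15/122 300/2501 3 -10 S
7 4/15 12/29 2/15 64/435 3 -11 W
final 2 -11 S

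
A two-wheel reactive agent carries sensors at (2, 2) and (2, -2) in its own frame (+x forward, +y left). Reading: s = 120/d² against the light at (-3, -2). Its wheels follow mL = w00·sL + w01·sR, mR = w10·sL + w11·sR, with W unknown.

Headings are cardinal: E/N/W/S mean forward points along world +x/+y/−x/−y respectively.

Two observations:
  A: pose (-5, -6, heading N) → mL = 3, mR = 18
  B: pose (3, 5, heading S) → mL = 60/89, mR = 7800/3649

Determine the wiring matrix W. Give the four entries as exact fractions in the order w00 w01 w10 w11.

obs A: pose=(-5,-6,N) → sL=6, sR=30, mL=3, mR=18
obs B: pose=(3,5,S) → sL=120/89, sR=120/41, mL=60/89, mR=7800/3649
sensor matrix S = [[6, 30], [120/89, 120/41]]; det S = -83520/3649
solve [mL_A; mL_B] = S·[w00; w01] and [mR_A; mR_B] = S·[w10; w11]:
  w00 = 1/2, w01 = 0, w10 = 1/2, w11 = 1/2

1/2 0 1/2 1/2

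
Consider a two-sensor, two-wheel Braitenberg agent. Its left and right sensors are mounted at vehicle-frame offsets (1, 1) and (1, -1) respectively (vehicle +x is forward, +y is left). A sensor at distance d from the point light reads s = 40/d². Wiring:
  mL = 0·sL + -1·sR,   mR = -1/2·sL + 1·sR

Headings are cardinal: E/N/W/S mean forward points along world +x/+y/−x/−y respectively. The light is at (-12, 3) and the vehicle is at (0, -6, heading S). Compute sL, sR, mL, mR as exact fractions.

40/269 40/221 -40/221 6340/59449

left sensor world pos  = (1, -7); dL² = 269
right sensor world pos = (-1, -7); dR² = 221
sL = 40/269 = 40/269
sR = 40/221 = 40/221
mL = 0·sL + -1·sR = -40/221
mR = -1/2·sL + 1·sR = 6340/59449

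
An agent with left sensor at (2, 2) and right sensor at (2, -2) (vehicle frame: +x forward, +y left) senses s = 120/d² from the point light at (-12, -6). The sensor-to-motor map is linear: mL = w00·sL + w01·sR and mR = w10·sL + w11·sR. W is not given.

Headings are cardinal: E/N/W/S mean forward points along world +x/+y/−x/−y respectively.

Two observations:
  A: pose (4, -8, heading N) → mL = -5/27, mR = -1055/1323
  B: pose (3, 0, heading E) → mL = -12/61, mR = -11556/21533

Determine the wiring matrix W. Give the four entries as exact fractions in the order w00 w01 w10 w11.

obs A: pose=(4,-8,N) → sL=30/49, sR=10/27, mL=-5/27, mR=-1055/1323
obs B: pose=(3,0,E) → sL=120/353, sR=24/61, mL=-12/61, mR=-11556/21533
sensor matrix S = [[30/49, 10/27], [120/353, 24/61]]; det S = 1091840/9496053
solve [mL_A; mL_B] = S·[w00; w01] and [mR_A; mR_B] = S·[w10; w11]:
  w00 = 0, w01 = -1/2, w10 = -1, w11 = -1/2

0 -1/2 -1 -1/2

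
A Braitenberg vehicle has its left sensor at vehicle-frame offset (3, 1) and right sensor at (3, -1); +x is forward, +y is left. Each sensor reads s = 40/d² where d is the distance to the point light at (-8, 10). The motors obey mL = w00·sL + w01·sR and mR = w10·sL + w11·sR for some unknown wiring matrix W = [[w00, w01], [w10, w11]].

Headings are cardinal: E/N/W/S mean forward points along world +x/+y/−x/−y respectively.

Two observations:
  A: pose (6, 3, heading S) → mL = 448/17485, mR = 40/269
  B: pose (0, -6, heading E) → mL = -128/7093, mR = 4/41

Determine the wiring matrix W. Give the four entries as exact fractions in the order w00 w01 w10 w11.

-1 1 0 1

obs A: pose=(6,3,S) → sL=8/65, sR=40/269, mL=448/17485, mR=40/269
obs B: pose=(0,-6,E) → sL=20/173, sR=4/41, mL=-128/7093, mR=4/41
sensor matrix S = [[8/65, 40/269], [20/173, 4/41]]; det S = -642816/124021105
solve [mL_A; mL_B] = S·[w00; w01] and [mR_A; mR_B] = S·[w10; w11]:
  w00 = -1, w01 = 1, w10 = 0, w11 = 1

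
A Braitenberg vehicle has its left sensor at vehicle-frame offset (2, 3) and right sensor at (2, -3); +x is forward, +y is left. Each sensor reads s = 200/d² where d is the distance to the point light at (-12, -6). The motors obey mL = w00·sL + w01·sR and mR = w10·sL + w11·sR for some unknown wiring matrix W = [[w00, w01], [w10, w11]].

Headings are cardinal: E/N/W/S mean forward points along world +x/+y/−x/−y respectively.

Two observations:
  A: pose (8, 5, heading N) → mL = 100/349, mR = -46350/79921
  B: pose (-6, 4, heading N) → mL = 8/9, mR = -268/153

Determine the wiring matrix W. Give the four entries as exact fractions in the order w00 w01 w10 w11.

0 1 -1 -1/2

obs A: pose=(8,5,N) → sL=100/229, sR=100/349, mL=100/349, mR=-46350/79921
obs B: pose=(-6,4,N) → sL=200/153, sR=8/9, mL=8/9, mR=-268/153
sensor matrix S = [[100/229, 100/349], [200/153, 8/9]]; det S = 166400/12227913
solve [mL_A; mL_B] = S·[w00; w01] and [mR_A; mR_B] = S·[w10; w11]:
  w00 = 0, w01 = 1, w10 = -1, w11 = -1/2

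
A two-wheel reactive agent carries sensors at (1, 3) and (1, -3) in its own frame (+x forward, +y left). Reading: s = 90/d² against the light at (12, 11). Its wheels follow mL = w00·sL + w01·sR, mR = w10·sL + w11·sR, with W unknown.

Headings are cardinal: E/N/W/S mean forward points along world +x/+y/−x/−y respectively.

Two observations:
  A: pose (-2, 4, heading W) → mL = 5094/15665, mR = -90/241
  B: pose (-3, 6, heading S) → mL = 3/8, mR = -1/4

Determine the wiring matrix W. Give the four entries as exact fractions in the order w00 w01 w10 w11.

obs A: pose=(-2,4,W) → sL=18/65, sR=90/241, mL=5094/15665, mR=-90/241
obs B: pose=(-3,6,S) → sL=1/2, sR=1/4, mL=3/8, mR=-1/4
sensor matrix S = [[18/65, 90/241], [1/2, 1/4]]; det S = -3681/31330
solve [mL_A; mL_B] = S·[w00; w01] and [mR_A; mR_B] = S·[w10; w11]:
  w00 = 1/2, w01 = 1/2, w10 = 0, w11 = -1

1/2 1/2 0 -1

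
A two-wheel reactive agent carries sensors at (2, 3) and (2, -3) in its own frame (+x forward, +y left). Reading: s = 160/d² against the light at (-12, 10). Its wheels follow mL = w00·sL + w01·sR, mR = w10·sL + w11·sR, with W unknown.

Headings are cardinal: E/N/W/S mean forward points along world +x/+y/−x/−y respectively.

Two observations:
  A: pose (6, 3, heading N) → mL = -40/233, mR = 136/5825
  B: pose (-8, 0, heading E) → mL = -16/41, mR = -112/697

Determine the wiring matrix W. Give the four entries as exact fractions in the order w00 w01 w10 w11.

obs A: pose=(6,3,N) → sL=16/25, sR=80/233, mL=-40/233, mR=136/5825
obs B: pose=(-8,0,E) → sL=32/17, sR=32/41, mL=-16/41, mR=-112/697
sensor matrix S = [[16/25, 80/233], [32/17, 32/41]]; det S = -595968/4060025
solve [mL_A; mL_B] = S·[w00; w01] and [mR_A; mR_B] = S·[w10; w11]:
  w00 = 0, w01 = -1/2, w10 = -1/2, w11 = 1

0 -1/2 -1/2 1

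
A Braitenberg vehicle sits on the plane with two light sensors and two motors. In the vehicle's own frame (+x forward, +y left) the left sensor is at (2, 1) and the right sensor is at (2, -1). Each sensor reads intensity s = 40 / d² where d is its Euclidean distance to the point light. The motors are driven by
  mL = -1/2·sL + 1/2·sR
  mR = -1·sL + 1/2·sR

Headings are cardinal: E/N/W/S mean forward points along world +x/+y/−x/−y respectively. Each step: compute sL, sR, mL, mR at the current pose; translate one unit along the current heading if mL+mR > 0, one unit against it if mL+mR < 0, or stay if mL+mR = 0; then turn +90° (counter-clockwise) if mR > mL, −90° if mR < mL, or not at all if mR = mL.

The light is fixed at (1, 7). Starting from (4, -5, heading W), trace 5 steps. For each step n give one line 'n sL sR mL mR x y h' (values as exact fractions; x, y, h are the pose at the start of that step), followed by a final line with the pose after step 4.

n=0: pose=(4,-5,W); sL=4/17, sR=20/61; mL=48/1037, mR=-74/1037; mL+mR=-26/1037 → advance -1; mR−mL=-2/17 → turn -1·90°
n=1: pose=(5,-5,N); sL=40/109, sR=8/25; mL=-64/2725, mR=-564/2725; mL+mR=-628/2725 → advance -1; mR−mL=-20/109 → turn -1·90°
n=2: pose=(5,-6,E); sL=2/9, sR=5/29; mL=-13/522, mR=-71/522; mL+mR=-14/87 → advance -1; mR−mL=-1/9 → turn -1·90°
n=3: pose=(4,-6,S); sL=40/241, sR=40/229; mL=240/55189, mR=-4340/55189; mL+mR=-4100/55189 → advance -1; mR−mL=-20/241 → turn -1·90°
n=4: pose=(4,-5,W); sL=4/17, sR=20/61; mL=48/1037, mR=-74/1037; mL+mR=-26/1037 → advance -1; mR−mL=-2/17 → turn -1·90°

0 4/17 20/61 48/1037 -74/1037 4 -5 W
1 40/109 8/25 -64/2725 -564/2725 5 -5 N
2 2/9 5/29 -13/522 -71/522 5 -6 E
3 40/241 40/229 240/55189 -4340/55189 4 -6 S
4 4/17 20/61 48/1037 -74/1037 4 -5 W
final 5 -5 N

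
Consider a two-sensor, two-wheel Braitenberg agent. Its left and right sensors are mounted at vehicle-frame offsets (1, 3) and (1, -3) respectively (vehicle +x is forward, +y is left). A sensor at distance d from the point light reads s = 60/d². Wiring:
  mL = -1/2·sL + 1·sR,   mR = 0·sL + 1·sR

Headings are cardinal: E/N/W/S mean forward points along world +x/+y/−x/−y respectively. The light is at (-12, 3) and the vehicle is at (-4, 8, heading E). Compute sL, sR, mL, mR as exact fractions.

left sensor world pos  = (-3, 11); dL² = 145
right sensor world pos = (-3, 5); dR² = 85
sL = 60/145 = 12/29
sR = 60/85 = 12/17
mL = -1/2·sL + 1·sR = 246/493
mR = 0·sL + 1·sR = 12/17

12/29 12/17 246/493 12/17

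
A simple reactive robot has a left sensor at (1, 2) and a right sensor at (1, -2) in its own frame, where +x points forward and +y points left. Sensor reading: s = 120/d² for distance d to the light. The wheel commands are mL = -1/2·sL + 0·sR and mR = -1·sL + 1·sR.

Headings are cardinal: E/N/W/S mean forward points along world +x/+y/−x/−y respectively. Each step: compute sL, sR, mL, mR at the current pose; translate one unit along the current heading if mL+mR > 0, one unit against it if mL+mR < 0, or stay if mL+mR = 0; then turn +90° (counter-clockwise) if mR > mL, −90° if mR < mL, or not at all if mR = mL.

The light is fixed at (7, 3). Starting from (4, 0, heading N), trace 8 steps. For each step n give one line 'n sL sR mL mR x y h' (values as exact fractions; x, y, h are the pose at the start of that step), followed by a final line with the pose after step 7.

n=0: pose=(4,0,N); sL=120/29, sR=24; mL=-60/29, mR=576/29; mL+mR=516/29 → advance +1; mR−mL=636/29 → turn +1·90°
n=1: pose=(4,1,W); sL=15/4, sR=15/2; mL=-15/8, mR=15/4; mL+mR=15/8 → advance +1; mR−mL=45/8 → turn +1·90°
n=2: pose=(3,1,S); sL=120/13, sR=8/3; mL=-60/13, mR=-256/39; mL+mR=-436/39 → advance -1; mR−mL=-76/39 → turn -1·90°
n=3: pose=(3,2,W); sL=60/17, sR=60/13; mL=-30/17, mR=240/221; mL+mR=-150/221 → advance -1; mR−mL=630/221 → turn +1·90°
n=4: pose=(4,2,S); sL=24, sR=120/29; mL=-12, mR=-576/29; mL+mR=-924/29 → advance -1; mR−mL=-228/29 → turn -1·90°
n=5: pose=(4,3,W); sL=6, sR=6; mL=-3, mR=0; mL+mR=-3 → advance -1; mR−mL=3 → turn +1·90°
n=6: pose=(5,3,S); sL=120, sR=120/17; mL=-60, mR=-1920/17; mL+mR=-2940/17 → advance -1; mR−mL=-900/17 → turn -1·90°
n=7: pose=(5,4,W); sL=12, sR=20/3; mL=-6, mR=-16/3; mL+mR=-34/3 → advance -1; mR−mL=2/3 → turn +1·90°

0 120/29 24 -60/29 576/29 4 0 N
1 15/4 15/2 -15/8 15/4 4 1 W
2 120/13 8/3 -60/13 -256/39 3 1 S
3 60/17 60/13 -30/17 240/221 3 2 W
4 24 120/29 -12 -576/29 4 2 S
5 6 6 -3 0 4 3 W
6 120 120/17 -60 -1920/17 5 3 S
7 12 20/3 -6 -16/3 5 4 W
final 6 4 S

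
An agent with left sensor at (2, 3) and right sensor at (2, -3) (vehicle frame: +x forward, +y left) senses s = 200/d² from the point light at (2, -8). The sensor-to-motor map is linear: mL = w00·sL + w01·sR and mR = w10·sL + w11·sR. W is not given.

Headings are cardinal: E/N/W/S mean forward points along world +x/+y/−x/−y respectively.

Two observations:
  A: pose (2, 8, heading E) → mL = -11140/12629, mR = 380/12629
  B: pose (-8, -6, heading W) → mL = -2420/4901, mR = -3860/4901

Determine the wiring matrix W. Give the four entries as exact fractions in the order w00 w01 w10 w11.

obs A: pose=(2,8,E) → sL=40/73, sR=200/173, mL=-11140/12629, mR=380/12629
obs B: pose=(-8,-6,W) → sL=40/29, sR=200/169, mL=-2420/4901, mR=-3860/4901
sensor matrix S = [[40/73, 200/173], [40/29, 200/169]]; det S = -58560000/61894729
solve [mL_A; mL_B] = S·[w00; w01] and [mR_A; mR_B] = S·[w10; w11]:
  w00 = 1/2, w01 = -1, w10 = -1, w11 = 1/2

1/2 -1 -1 1/2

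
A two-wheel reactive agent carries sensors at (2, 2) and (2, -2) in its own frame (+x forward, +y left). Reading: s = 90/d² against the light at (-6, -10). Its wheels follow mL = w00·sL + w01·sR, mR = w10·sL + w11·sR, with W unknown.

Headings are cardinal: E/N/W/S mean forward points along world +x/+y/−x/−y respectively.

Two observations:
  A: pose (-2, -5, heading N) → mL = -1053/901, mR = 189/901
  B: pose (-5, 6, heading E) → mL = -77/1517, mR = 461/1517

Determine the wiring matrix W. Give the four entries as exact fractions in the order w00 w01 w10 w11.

-1 1/2 -1/2 1

obs A: pose=(-2,-5,N) → sL=90/53, sR=18/17, mL=-1053/901, mR=189/901
obs B: pose=(-5,6,E) → sL=10/37, sR=18/41, mL=-77/1517, mR=461/1517
sensor matrix S = [[90/53, 18/17], [10/37, 18/41]]; det S = 627840/1366817
solve [mL_A; mL_B] = S·[w00; w01] and [mR_A; mR_B] = S·[w10; w11]:
  w00 = -1, w01 = 1/2, w10 = -1/2, w11 = 1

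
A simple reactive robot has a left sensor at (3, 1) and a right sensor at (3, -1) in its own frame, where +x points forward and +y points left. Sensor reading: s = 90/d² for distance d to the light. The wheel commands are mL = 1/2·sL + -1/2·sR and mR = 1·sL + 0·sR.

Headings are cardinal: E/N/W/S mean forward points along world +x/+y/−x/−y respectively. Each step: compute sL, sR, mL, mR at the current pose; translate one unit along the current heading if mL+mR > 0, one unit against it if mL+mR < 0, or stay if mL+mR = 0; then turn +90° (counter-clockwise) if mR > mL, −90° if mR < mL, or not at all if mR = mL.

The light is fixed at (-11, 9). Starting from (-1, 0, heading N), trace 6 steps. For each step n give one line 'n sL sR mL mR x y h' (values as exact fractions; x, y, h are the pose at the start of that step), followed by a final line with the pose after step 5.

0 10/13 90/157 200/2041 10/13 -1 0 N
1 9/13 45/49 -72/637 9/13 -1 1 W
2 90/221 18/37 -324/8177 90/221 -2 1 S
3 45/104 45/122 405/12688 45/104 -2 0 E
4 10/13 90/157 200/2041 10/13 -1 0 N
5 9/13 45/49 -72/637 9/13 -1 1 W
final -2 1 S

n=0: pose=(-1,0,N); sL=10/13, sR=90/157; mL=200/2041, mR=10/13; mL+mR=1770/2041 → advance +1; mR−mL=1370/2041 → turn +1·90°
n=1: pose=(-1,1,W); sL=9/13, sR=45/49; mL=-72/637, mR=9/13; mL+mR=369/637 → advance +1; mR−mL=513/637 → turn +1·90°
n=2: pose=(-2,1,S); sL=90/221, sR=18/37; mL=-324/8177, mR=90/221; mL+mR=3006/8177 → advance +1; mR−mL=3654/8177 → turn +1·90°
n=3: pose=(-2,0,E); sL=45/104, sR=45/122; mL=405/12688, mR=45/104; mL+mR=5895/12688 → advance +1; mR−mL=5085/12688 → turn +1·90°
n=4: pose=(-1,0,N); sL=10/13, sR=90/157; mL=200/2041, mR=10/13; mL+mR=1770/2041 → advance +1; mR−mL=1370/2041 → turn +1·90°
n=5: pose=(-1,1,W); sL=9/13, sR=45/49; mL=-72/637, mR=9/13; mL+mR=369/637 → advance +1; mR−mL=513/637 → turn +1·90°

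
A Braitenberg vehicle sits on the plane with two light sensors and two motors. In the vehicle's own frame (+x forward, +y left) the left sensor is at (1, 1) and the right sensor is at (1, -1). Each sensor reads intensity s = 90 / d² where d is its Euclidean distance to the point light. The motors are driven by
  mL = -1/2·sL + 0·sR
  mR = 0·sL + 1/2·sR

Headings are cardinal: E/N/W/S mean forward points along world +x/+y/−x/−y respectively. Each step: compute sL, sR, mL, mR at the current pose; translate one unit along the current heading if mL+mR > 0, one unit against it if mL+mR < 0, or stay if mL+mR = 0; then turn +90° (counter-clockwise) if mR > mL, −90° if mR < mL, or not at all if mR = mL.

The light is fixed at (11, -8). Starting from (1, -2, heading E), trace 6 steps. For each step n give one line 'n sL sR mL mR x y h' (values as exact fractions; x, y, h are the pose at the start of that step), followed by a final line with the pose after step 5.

0 9/13 45/53 -9/26 45/106 1 -2 E
1 90/149 90/113 -45/149 45/113 2 -2 N
2 45/68 45/82 -45/136 45/164 2 -1 W
3 18/17 10/13 -9/17 5/13 3 -1 S
4 9/13 45/49 -9/26 45/98 3 0 E
5 18/29 10/13 -9/29 5/13 4 0 N
final 4 1 W

n=0: pose=(1,-2,E); sL=9/13, sR=45/53; mL=-9/26, mR=45/106; mL+mR=54/689 → advance +1; mR−mL=531/689 → turn +1·90°
n=1: pose=(2,-2,N); sL=90/149, sR=90/113; mL=-45/149, mR=45/113; mL+mR=1620/16837 → advance +1; mR−mL=11790/16837 → turn +1·90°
n=2: pose=(2,-1,W); sL=45/68, sR=45/82; mL=-45/136, mR=45/164; mL+mR=-315/5576 → advance -1; mR−mL=3375/5576 → turn +1·90°
n=3: pose=(3,-1,S); sL=18/17, sR=10/13; mL=-9/17, mR=5/13; mL+mR=-32/221 → advance -1; mR−mL=202/221 → turn +1·90°
n=4: pose=(3,0,E); sL=9/13, sR=45/49; mL=-9/26, mR=45/98; mL+mR=72/637 → advance +1; mR−mL=513/637 → turn +1·90°
n=5: pose=(4,0,N); sL=18/29, sR=10/13; mL=-9/29, mR=5/13; mL+mR=28/377 → advance +1; mR−mL=262/377 → turn +1·90°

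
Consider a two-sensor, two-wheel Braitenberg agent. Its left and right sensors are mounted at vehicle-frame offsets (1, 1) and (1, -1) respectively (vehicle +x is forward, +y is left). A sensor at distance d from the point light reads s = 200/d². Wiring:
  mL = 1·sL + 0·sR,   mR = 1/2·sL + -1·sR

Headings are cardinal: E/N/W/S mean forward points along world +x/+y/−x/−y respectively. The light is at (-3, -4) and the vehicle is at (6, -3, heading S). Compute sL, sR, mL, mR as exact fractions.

left sensor world pos  = (7, -4); dL² = 100
right sensor world pos = (5, -4); dR² = 64
sL = 200/100 = 2
sR = 200/64 = 25/8
mL = 1·sL + 0·sR = 2
mR = 1/2·sL + -1·sR = -17/8

2 25/8 2 -17/8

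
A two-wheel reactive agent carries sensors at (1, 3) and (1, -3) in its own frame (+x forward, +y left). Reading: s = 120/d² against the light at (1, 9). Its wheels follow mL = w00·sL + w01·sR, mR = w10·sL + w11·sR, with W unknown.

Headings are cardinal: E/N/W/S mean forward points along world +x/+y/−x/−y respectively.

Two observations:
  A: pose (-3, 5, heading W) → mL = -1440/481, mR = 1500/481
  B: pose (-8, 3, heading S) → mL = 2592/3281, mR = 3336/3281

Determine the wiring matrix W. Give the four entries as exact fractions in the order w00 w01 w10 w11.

obs A: pose=(-3,5,W) → sL=60/37, sR=60/13, mL=-1440/481, mR=1500/481
obs B: pose=(-8,3,S) → sL=24/17, sR=120/193, mL=2592/3281, mR=3336/3281
sensor matrix S = [[60/37, 60/13], [24/17, 120/193]]; det S = -8691840/1578161
solve [mL_A; mL_B] = S·[w00; w01] and [mR_A; mR_B] = S·[w10; w11]:
  w00 = 1, w01 = -1, w10 = 1/2, w11 = 1/2

1 -1 1/2 1/2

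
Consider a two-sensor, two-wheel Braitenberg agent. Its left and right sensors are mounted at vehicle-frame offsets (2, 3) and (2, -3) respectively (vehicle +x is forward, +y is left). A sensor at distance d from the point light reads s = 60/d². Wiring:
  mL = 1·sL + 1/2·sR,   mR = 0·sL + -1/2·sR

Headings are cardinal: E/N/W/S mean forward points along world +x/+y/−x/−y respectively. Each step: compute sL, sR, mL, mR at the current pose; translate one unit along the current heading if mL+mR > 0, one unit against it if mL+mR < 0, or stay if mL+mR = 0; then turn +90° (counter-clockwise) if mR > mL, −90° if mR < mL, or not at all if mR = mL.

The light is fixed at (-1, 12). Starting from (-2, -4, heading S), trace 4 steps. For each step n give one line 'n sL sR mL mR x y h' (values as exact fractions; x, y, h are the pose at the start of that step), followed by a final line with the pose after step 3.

n=0: pose=(-2,-4,S); sL=15/82, sR=3/17; mL=189/697, mR=-3/34; mL+mR=15/82 → advance +1; mR−mL=-501/1394 → turn -1·90°
n=1: pose=(-2,-5,W); sL=60/409, sR=12/41; mL=4914/16769, mR=-6/41; mL+mR=60/409 → advance +1; mR−mL=-7368/16769 → turn -1·90°
n=2: pose=(-3,-5,N); sL=6/25, sR=30/113; mL=1053/2825, mR=-15/113; mL+mR=6/25 → advance +1; mR−mL=-1428/2825 → turn -1·90°
n=3: pose=(-3,-4,E); sL=60/169, sR=60/361; mL=26730/61009, mR=-30/361; mL+mR=60/169 → advance +1; mR−mL=-31800/61009 → turn -1·90°

0 15/82 3/17 189/697 -3/34 -2 -4 S
1 60/409 12/41 4914/16769 -6/41 -2 -5 W
2 6/25 30/113 1053/2825 -15/113 -3 -5 N
3 60/169 60/361 26730/61009 -30/361 -3 -4 E
final -2 -4 S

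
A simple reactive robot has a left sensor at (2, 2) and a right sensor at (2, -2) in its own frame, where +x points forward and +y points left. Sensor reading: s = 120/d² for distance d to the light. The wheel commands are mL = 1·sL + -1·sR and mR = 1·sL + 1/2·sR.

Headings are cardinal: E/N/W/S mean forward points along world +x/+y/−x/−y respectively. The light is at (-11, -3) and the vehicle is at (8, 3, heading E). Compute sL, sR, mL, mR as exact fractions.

left sensor world pos  = (10, 5); dL² = 505
right sensor world pos = (10, 1); dR² = 457
sL = 120/505 = 24/101
sR = 120/457 = 120/457
mL = 1·sL + -1·sR = -1152/46157
mR = 1·sL + 1/2·sR = 17028/46157

24/101 120/457 -1152/46157 17028/46157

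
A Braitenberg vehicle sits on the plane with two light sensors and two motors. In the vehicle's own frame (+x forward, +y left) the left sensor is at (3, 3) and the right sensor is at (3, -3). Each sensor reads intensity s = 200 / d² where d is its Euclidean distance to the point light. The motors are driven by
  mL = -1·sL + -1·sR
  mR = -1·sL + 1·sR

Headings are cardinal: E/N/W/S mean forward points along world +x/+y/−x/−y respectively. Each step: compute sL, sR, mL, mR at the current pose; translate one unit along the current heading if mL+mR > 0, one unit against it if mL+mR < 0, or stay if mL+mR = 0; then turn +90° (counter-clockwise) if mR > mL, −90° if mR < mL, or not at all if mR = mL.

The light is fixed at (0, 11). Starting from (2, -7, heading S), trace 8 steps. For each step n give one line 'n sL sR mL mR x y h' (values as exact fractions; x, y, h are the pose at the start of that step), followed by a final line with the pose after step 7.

0 100/233 100/221 -45400/51493 1200/51493 2 -7 S
1 200/221 8/17 -304/221 -96/221 2 -6 E
2 1 50/53 -103/53 -3/53 1 -6 N
3 40/89 200/229 -26960/20381 8640/20381 1 -7 W
4 100/233 100/221 -45400/51493 1200/51493 2 -7 S
5 200/221 8/17 -304/221 -96/221 2 -6 E
6 1 50/53 -103/53 -3/53 1 -6 N
7 40/89 200/229 -26960/20381 8640/20381 1 -7 W
final 2 -7 S

n=0: pose=(2,-7,S); sL=100/233, sR=100/221; mL=-45400/51493, mR=1200/51493; mL+mR=-200/233 → advance -1; mR−mL=200/221 → turn +1·90°
n=1: pose=(2,-6,E); sL=200/221, sR=8/17; mL=-304/221, mR=-96/221; mL+mR=-400/221 → advance -1; mR−mL=16/17 → turn +1·90°
n=2: pose=(1,-6,N); sL=1, sR=50/53; mL=-103/53, mR=-3/53; mL+mR=-2 → advance -1; mR−mL=100/53 → turn +1·90°
n=3: pose=(1,-7,W); sL=40/89, sR=200/229; mL=-26960/20381, mR=8640/20381; mL+mR=-80/89 → advance -1; mR−mL=400/229 → turn +1·90°
n=4: pose=(2,-7,S); sL=100/233, sR=100/221; mL=-45400/51493, mR=1200/51493; mL+mR=-200/233 → advance -1; mR−mL=200/221 → turn +1·90°
n=5: pose=(2,-6,E); sL=200/221, sR=8/17; mL=-304/221, mR=-96/221; mL+mR=-400/221 → advance -1; mR−mL=16/17 → turn +1·90°
n=6: pose=(1,-6,N); sL=1, sR=50/53; mL=-103/53, mR=-3/53; mL+mR=-2 → advance -1; mR−mL=100/53 → turn +1·90°
n=7: pose=(1,-7,W); sL=40/89, sR=200/229; mL=-26960/20381, mR=8640/20381; mL+mR=-80/89 → advance -1; mR−mL=400/229 → turn +1·90°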